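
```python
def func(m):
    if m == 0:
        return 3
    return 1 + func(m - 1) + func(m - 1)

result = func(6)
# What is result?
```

func(m) = 1 + 2·func(m-1), func(0)=3. Closed form: (3+1)·2^6 - 1 = 255.

Answer: 255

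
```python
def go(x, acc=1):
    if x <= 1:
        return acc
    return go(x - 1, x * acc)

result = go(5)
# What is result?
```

Accumulator trace (n, acc): (5, 1) -> (4, 5) -> (3, 20) -> (2, 60) -> (1, 120) -> return 120

Answer: 120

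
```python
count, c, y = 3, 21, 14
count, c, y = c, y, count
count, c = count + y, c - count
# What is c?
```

Trace:
`count, c, y = 3, 21, 14` → count = 3; c = 21; y = 14
`count, c, y = c, y, count` → count = 21; c = 14; y = 3
`count, c = count + y, c - count` → count = 24; c = -7
So c = -7

Answer: -7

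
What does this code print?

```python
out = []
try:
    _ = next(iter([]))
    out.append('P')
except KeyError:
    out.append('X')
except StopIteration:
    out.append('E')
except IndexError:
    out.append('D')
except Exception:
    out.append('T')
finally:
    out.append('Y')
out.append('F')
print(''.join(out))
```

Execution trace: 'E' (except StopIteration) → 'Y' (finally) → 'F' (after the try/except). Output: EYF

Answer: EYF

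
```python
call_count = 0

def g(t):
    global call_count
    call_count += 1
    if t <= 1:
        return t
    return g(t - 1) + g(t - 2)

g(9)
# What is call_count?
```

Calls(t) = 1 + Calls(t-1) + Calls(t-2); Calls(0)=Calls(1)=1. For t=9 this gives 109.

Answer: 109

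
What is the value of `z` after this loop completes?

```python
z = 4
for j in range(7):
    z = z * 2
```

Multiply by 2, 7 times: 4 * 2^7 = 512
`z` takes the values: 4 → 8 → 16 → 32 → 64 → 128 → 256 → 512

Answer: 512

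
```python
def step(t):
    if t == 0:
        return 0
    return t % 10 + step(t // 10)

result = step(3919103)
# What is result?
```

Sum of digits of 3919103: 3 + 0 + 1 + 9 + 1 + 9 + 3 = 26

Answer: 26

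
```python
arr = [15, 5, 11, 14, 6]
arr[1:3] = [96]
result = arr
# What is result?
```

Trace:
`arr = [15, 5, 11, 14, 6]` → arr = [15, 5, 11, 14, 6]
`arr[1:3] = [96]` → arr = [15, 96, 14, 6]
`result = arr` → result = [15, 96, 14, 6]
So result = [15, 96, 14, 6]

Answer: [15, 96, 14, 6]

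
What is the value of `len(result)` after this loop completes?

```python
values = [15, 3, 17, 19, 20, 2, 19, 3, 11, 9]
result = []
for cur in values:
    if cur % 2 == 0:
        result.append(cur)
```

Count even numbers in [15, 3, 17, 19, 20, 2, 19, 3, 11, 9]
`result` takes the values: [] → [20] → [20, 2]
So `len(result)` = 2

Answer: 2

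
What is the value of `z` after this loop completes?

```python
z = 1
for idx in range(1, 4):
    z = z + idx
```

Start at 1, add 1 through 3
`z` takes the values: 1 → 2 → 4 → 7

Answer: 7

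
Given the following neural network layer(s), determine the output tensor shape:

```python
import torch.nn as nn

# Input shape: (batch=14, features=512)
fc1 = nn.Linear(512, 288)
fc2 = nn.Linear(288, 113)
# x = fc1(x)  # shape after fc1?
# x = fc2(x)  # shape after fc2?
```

Input: (14, 512) -> after fc1: (14, 288) -> Output: (14, 113)

Answer: (14, 113)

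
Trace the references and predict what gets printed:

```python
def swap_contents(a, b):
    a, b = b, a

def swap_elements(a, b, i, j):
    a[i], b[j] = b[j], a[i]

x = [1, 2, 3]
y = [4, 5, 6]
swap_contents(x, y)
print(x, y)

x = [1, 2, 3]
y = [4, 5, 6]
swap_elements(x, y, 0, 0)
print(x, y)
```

Key concept: parameter rebinding vs mutation.
Step by step:
`x = [1, 2, 3]` → x = [1, 2, 3]
`y = [4, 5, 6]` → y = [4, 5, 6]
`swap_contents(x, y)` → no visible change to tracked variables
`print(x, y)` → prints [1, 2, 3] [4, 5, 6]
`x = [1, 2, 3]` → x = [1, 2, 3]
`y = [4, 5, 6]` → y = [4, 5, 6]
`swap_elements(x, y, 0, 0)` → x = [4, 2, 3]; y = [1, 5, 6]
`print(x, y)` → prints [4, 2, 3] [1, 5, 6]

Answer:
[1, 2, 3] [4, 5, 6]
[4, 2, 3] [1, 5, 6]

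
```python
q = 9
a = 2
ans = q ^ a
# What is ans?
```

Trace:
`q = 9` → q = 9
`a = 2` → a = 2
`ans = q ^ a` → ans = 11
So ans = 11

Answer: 11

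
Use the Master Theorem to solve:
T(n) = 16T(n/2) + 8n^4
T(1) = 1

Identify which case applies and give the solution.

a=16, b=2, f(n)=8n^4. log_2(16) = 4. Since c=4 = 4, Case 2 applies: T(n) = Θ(n^log_b(a) · log n) = O(n^4 log n).

Answer: O(n^4 log n) - Case 2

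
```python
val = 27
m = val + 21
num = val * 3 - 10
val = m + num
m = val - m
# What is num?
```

Trace:
`val = 27` → val = 27
`m = val + 21` → m = 48
`num = val * 3 - 10` → num = 71
`val = m + num` → val = 119
`m = val - m` → m = 71
So num = 71

Answer: 71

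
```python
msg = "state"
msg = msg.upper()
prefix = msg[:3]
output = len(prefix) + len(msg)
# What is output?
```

Trace:
`msg = "state"` → msg = 'state'
`msg = msg.upper()` → msg = 'STATE'
`prefix = msg[:3]` → prefix = 'STA'
`output = len(prefix) + len(msg)` → output = 8
So output = 8

Answer: 8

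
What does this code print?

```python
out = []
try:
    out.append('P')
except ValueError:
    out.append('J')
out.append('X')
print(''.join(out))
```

Execution trace: 'P' (try body, no exception) → 'X' (after the try/except). Output: PX

Answer: PX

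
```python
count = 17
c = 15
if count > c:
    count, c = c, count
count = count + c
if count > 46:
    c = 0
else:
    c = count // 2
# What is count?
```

Trace:
`count = 17` → count = 17
`c = 15` → c = 15
`if count > c: ...` → count > c is True → count = 15; c = 17
`count = count + c` → count = 32
`if count > 46: ...` → count > 46 is False, take else branch → c = 16
So count = 32

Answer: 32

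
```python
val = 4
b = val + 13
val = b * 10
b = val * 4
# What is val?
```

Trace:
`val = 4` → val = 4
`b = val + 13` → b = 17
`val = b * 10` → val = 170
`b = val * 4` → b = 680
So val = 170

Answer: 170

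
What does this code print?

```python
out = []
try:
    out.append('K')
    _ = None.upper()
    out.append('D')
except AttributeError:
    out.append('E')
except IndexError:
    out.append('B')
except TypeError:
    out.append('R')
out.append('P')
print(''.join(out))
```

Execution trace: 'K' (try body) → 'E' (except AttributeError) → 'P' (after the try/except). Output: KEP

Answer: KEP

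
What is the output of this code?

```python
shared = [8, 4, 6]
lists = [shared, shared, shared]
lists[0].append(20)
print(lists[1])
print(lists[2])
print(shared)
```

Key concept: list of same reference.
Step by step:
`shared = [8, 4, 6]` → shared = [8, 4, 6]
`lists = [shared, shared, shared]` → lists = [[8, 4, 6], [8, 4, 6], [8, 4, 6]]
`lists[0].append(20)` → shared = [8, 4, 6, 20]; lists = [[8, 4, 6, 20], [8, 4, 6, 20], [8, 4, 6, 20]]
`print(lists[1])` → prints [8, 4, 6, 20]
`print(lists[2])` → prints [8, 4, 6, 20]
`print(shared)` → prints [8, 4, 6, 20]

Answer:
[8, 4, 6, 20]
[8, 4, 6, 20]
[8, 4, 6, 20]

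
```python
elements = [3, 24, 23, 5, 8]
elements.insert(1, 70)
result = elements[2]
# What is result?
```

Trace:
`elements = [3, 24, 23, 5, 8]` → elements = [3, 24, 23, 5, 8]
`elements.insert(1, 70)` → elements = [3, 70, 24, 23, 5, 8]
`result = elements[2]` → result = 24
So result = 24

Answer: 24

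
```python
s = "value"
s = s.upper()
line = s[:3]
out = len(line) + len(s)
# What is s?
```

Trace:
`s = "value"` → s = 'value'
`s = s.upper()` → s = 'VALUE'
`line = s[:3]` → line = 'VAL'
`out = len(line) + len(s)` → out = 8
So s = 'VALUE'

Answer: 'VALUE'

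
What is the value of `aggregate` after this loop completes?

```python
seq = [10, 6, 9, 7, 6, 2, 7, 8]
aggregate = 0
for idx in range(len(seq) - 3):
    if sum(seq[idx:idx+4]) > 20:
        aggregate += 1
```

Count windows with sum > 20
`aggregate` takes the values: 0 → 1 → 2 → 3 → 4 → 5

Answer: 5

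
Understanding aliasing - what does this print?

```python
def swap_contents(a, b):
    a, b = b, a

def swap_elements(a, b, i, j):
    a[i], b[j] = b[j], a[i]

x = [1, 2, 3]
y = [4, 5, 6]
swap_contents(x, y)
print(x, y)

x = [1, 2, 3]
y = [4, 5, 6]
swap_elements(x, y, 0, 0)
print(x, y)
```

Key concept: parameter rebinding vs mutation.
Step by step:
`x = [1, 2, 3]` → x = [1, 2, 3]
`y = [4, 5, 6]` → y = [4, 5, 6]
`swap_contents(x, y)` → no visible change to tracked variables
`print(x, y)` → prints [1, 2, 3] [4, 5, 6]
`x = [1, 2, 3]` → x = [1, 2, 3]
`y = [4, 5, 6]` → y = [4, 5, 6]
`swap_elements(x, y, 0, 0)` → x = [4, 2, 3]; y = [1, 5, 6]
`print(x, y)` → prints [4, 2, 3] [1, 5, 6]

Answer:
[1, 2, 3] [4, 5, 6]
[4, 2, 3] [1, 5, 6]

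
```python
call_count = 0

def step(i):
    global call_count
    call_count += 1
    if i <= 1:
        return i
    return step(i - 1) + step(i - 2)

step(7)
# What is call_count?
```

Calls(i) = 1 + Calls(i-1) + Calls(i-2); Calls(0)=Calls(1)=1. For i=7 this gives 41.

Answer: 41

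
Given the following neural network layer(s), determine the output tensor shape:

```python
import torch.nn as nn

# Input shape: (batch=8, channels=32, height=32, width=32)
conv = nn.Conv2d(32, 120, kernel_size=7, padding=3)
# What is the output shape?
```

Input: (8, 32, 32, 32) -> Output: (8, 120, 32, 32)

Answer: (8, 120, 32, 32)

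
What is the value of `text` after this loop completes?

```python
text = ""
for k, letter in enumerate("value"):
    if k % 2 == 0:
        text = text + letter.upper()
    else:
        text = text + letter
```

Uppercase even positions in 'value'
`text` takes the values: "" → "V" → "Va" → "VaL" → "VaLu" → "VaLuE"

Answer: "VaLuE"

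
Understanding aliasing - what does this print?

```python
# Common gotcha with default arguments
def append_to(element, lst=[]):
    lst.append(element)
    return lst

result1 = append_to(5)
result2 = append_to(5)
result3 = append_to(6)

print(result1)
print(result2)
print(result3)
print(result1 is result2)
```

Key concept: mutable default argument gotcha.
Step by step:
`result1 = append_to(5)` → result1 = [5]
`result2 = append_to(5)` → result1 = [5, 5] (same object as result2); result2 = [5, 5] (same object as result1)
`result3 = append_to(6)` → result1 = [5, 5, 6] (same object as result2, result3); result2 = [5, 5, 6] (same object as result1, result3); result3 = [5, 5, 6] (same object as result1, result2)
`print(result1)` → prints [5, 5, 6]
`print(result2)` → prints [5, 5, 6]
`print(result3)` → prints [5, 5, 6]
`print(result1 is result2)` → prints True

Answer:
[5, 5, 6]
[5, 5, 6]
[5, 5, 6]
True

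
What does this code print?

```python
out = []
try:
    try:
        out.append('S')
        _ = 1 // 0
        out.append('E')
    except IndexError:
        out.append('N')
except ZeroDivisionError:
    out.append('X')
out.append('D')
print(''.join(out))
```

Execution trace: 'S' (try body) → 'X' (outer except ZeroDivisionError) → 'D' (after the try/except). Output: SXD

Answer: SXD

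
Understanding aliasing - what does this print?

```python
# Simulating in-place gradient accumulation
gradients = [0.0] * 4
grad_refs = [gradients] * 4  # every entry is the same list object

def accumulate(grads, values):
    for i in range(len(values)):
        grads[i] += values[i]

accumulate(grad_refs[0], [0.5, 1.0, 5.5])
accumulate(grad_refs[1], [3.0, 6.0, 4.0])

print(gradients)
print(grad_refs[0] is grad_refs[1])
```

Key concept: gradient accumulation aliasing.
Step by step:
`gradients = [0.0] * 4` → gradients = [0.0, 0.0, 0.0, 0.0]
`grad_refs = [gradients] * 4` → grad_refs = [[0.0, 0.0, 0.0, 0.0], [0.0, 0.0, 0.0, 0.0], [0.0, 0.0, 0.0, 0.0], [0.0, 0.0, 0.0, 0.0]]
`accumulate(grad_refs[0], [0.5, 1.0, 5.5])` → gradients = [0.5, 1.0, 5.5, 0.0]; grad_refs = [[0.5, 1.0, 5.5, 0.0], [0.5, 1.0, 5.5, 0.0], [0.5, 1.0, 5.5, 0.0], [0.5, 1.0, 5.5, 0.0]]
`accumulate(grad_refs[1], [3.0, 6.0, 4.0])` → gradients = [3.5, 7.0, 9.5, 0.0]; grad_refs = [[3.5, 7.0, 9.5, 0.0], [3.5, 7.0, 9.5, 0.0], [3.5, 7.0, 9.5, 0.0], [3.5, 7.0, 9.5, 0.0]]
`print(gradients)` → prints [3.5, 7.0, 9.5, 0.0]
`print(grad_refs[0] is grad_refs[1])` → prints True

Answer:
[3.5, 7.0, 9.5, 0.0]
True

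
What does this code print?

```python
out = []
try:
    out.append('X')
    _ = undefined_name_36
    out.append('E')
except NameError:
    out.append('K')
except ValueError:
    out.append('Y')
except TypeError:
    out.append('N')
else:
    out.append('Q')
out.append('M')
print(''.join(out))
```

Execution trace: 'X' (try body) → 'K' (except NameError) → 'M' (after the try/except). Output: XKM

Answer: XKM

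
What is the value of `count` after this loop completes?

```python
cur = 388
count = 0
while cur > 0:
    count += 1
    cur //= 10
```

Count digits by repeated division by 10
`count` takes the values: 0 → 1 → 2 → 3

Answer: 3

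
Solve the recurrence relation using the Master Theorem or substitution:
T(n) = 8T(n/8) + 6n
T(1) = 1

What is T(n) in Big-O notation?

By Master Theorem: a=8, b=8, f(n)=6n. Since log_8(8) = 1 and f(n) = Θ(n^1), Case 2 applies. T(n) = O(n log n).

Answer: O(n log n)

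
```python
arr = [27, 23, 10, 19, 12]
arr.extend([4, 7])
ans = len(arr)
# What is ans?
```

Trace:
`arr = [27, 23, 10, 19, 12]` → arr = [27, 23, 10, 19, 12]
`arr.extend([4, 7])` → arr = [27, 23, 10, 19, 12, 4, 7]
`ans = len(arr)` → ans = 7
So ans = 7

Answer: 7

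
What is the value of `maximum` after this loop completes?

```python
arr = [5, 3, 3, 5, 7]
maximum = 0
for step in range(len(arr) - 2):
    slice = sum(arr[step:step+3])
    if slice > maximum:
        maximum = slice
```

Max sum of 3-element window in [5, 3, 3, 5, 7]
`maximum` takes the values: 0 → 11 → 15

Answer: 15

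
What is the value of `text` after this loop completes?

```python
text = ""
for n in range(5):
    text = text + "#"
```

Repeat '#' 5 times
`text` takes the values: "" → "#" → "##" → "###" → "####" → "#####"

Answer: "#####"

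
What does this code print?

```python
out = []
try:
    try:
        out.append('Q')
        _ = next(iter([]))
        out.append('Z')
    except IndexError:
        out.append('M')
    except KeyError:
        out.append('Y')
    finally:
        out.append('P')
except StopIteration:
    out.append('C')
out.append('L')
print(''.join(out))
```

Execution trace: 'Q' (try body) → 'P' (finally) → 'C' (outer except StopIteration) → 'L' (after the try/except). Output: QPCL

Answer: QPCL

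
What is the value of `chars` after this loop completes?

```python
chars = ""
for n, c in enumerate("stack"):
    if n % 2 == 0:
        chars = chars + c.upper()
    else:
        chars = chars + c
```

Uppercase even positions in 'stack'
`chars` takes the values: "" → "S" → "St" → "StA" → "StAc" → "StAcK"

Answer: "StAcK"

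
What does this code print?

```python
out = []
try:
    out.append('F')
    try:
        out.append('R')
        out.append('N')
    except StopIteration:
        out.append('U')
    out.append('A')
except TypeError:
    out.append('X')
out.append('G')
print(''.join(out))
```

Execution trace: 'F' (try body) → 'R' (inner try body) → 'N' (inner try body, no exception) → 'A' (try body, no exception) → 'G' (after the try/except). Output: FRNAG

Answer: FRNAG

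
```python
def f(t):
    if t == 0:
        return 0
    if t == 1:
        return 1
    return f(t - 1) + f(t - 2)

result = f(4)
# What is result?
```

Build up from base cases: f(0)=0, f(1)=1, f(2)=1, f(3)=2, f(4)=3

Answer: 3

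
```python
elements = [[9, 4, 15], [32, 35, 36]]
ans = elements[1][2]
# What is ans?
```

Trace:
`elements = [[9, 4, 15], [32, 35, 36]]` → elements = [[9, 4, 15], [32, 35, 36]]
`ans = elements[1][2]` → ans = 36
So ans = 36

Answer: 36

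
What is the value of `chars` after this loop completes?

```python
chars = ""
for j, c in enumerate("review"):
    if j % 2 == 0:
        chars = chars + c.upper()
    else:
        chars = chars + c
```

Uppercase even positions in 'review'
`chars` takes the values: "" → "R" → "Re" → "ReV" → "ReVi" → "ReViE" → "ReViEw"

Answer: "ReViEw"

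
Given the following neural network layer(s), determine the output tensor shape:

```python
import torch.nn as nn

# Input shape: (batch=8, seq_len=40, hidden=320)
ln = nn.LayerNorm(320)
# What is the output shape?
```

Input: (8, 40, 320) -> Output: (8, 40, 320)

Answer: (8, 40, 320)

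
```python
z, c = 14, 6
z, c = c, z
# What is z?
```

Trace:
`z, c = 14, 6` → z = 14; c = 6
`z, c = c, z` → z = 6; c = 14
So z = 6

Answer: 6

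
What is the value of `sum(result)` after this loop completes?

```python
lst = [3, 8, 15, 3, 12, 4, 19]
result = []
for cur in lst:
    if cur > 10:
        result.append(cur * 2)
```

Sum of doubled values > 10
`result` takes the values: [] → [30] → [30, 24] → [30, 24, 38]
So `sum(result)` = 92

Answer: 92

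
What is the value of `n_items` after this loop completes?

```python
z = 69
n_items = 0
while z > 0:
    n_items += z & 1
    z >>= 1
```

Count set bits in 69 (binary: 0b1000101)
`n_items` takes the values: 0 → 1 → 2 → 3

Answer: 3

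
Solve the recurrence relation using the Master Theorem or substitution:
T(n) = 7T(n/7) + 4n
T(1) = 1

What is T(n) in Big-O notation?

By Master Theorem: a=7, b=7, f(n)=4n. Since log_7(7) = 1 and f(n) = Θ(n^1), Case 2 applies. T(n) = O(n log n).

Answer: O(n log n)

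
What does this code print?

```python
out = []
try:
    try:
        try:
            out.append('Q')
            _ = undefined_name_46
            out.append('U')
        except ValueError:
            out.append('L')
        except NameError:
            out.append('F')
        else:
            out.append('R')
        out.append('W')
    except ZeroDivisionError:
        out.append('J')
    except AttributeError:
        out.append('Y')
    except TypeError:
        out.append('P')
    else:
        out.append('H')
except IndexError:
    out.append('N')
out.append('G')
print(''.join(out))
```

Execution trace: 'Q' (inner try body) → 'F' (inner except NameError) → 'W' (try body, no exception) → 'H' (else) → 'G' (after the try/except). Output: QFWHG

Answer: QFWHG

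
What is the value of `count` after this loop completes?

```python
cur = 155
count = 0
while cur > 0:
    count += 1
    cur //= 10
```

Count digits by repeated division by 10
`count` takes the values: 0 → 1 → 2 → 3

Answer: 3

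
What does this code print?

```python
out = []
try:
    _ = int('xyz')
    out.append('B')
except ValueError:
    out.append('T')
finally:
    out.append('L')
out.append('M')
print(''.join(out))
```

Execution trace: 'T' (except ValueError) → 'L' (finally) → 'M' (after the try/except). Output: TLM

Answer: TLM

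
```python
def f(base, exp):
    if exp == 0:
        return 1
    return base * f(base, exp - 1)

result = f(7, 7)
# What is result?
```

f(7, 7) = 7 * 7 * 7 * 7 * 7 * 7 * 7 = 823543

Answer: 823543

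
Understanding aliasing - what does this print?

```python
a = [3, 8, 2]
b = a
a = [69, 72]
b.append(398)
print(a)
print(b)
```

Key concept: rebinding vs mutation: a is rebound to a new list, b still points at the original.
Step by step:
`a = [3, 8, 2]` → a = [3, 8, 2]
`b = a` → b = [3, 8, 2] (same object as a)
`a = [69, 72]` → a = [69, 72]
`b.append(398)` → b = [3, 8, 2, 398]
`print(a)` → prints [69, 72]
`print(b)` → prints [3, 8, 2, 398]

Answer:
[69, 72]
[3, 8, 2, 398]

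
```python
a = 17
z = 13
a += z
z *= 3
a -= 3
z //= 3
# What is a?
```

Trace:
`a = 17` → a = 17
`z = 13` → z = 13
`a += z` → a = 30
`z *= 3` → z = 39
`a -= 3` → a = 27
`z //= 3` → z = 13
So a = 27

Answer: 27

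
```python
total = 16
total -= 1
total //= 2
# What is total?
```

Trace:
`total = 16` → total = 16
`total -= 1` → total = 15
`total //= 2` → total = 7
So total = 7

Answer: 7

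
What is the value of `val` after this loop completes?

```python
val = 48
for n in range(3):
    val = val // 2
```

Halve 3 times: 48 // 2^3 = 6
`val` takes the values: 48 → 24 → 12 → 6

Answer: 6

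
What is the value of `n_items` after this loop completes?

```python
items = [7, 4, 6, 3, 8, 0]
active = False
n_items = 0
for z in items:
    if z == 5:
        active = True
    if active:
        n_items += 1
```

Count elements after first 5 in [7, 4, 6, 3, 8, 0]
`n_items` takes the values: 0

Answer: 0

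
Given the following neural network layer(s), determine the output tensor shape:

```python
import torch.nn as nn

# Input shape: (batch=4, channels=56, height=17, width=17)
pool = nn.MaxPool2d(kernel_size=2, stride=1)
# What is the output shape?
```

Input: (4, 56, 17, 17) -> Output: (4, 56, 16, 16)

Answer: (4, 56, 16, 16)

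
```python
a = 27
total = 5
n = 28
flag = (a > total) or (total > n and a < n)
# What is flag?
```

Trace:
`a = 27` → a = 27
`total = 5` → total = 5
`n = 28` → n = 28
`flag = (a > total) or (total > n and a < n)` → flag = True
So flag = True

Answer: True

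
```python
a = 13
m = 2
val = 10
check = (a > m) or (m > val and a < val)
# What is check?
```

Trace:
`a = 13` → a = 13
`m = 2` → m = 2
`val = 10` → val = 10
`check = (a > m) or (m > val and a < val)` → check = True
So check = True

Answer: True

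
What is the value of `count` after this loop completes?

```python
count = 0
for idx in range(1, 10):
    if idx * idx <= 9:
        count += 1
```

Count numbers where idx² ≤ 9
`count` takes the values: 0 → 1 → 2 → 3

Answer: 3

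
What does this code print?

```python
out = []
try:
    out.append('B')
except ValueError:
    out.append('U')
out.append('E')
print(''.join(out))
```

Execution trace: 'B' (try body, no exception) → 'E' (after the try/except). Output: BE

Answer: BE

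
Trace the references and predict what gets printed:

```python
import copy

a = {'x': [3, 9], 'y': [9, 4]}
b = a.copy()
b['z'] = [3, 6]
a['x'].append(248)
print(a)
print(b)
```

Key concept: shallow copy of dict with mutable values.
Step by step:
`a = {'x': [3, 9], 'y': [9, 4]}` → a = {'x': [3, 9], 'y': [9, 4]}
`b = a.copy()` → b = {'x': [3, 9], 'y': [9, 4]}
`b['z'] = [3, 6]` → b = {'x': [3, 9], 'y': [9, 4], 'z': [3, 6]}
`a['x'].append(248)` → a = {'x': [3, 9, 248], 'y': [9, 4]}; b = {'x': [3, 9, 248], 'y': [9, 4], 'z': [3, 6]}
`print(a)` → prints {'x': [3, 9, 248], 'y': [9, 4]}
`print(b)` → prints {'x': [3, 9, 248], 'y': [9, 4], 'z': [3, 6]}

Answer:
{'x': [3, 9, 248], 'y': [9, 4]}
{'x': [3, 9, 248], 'y': [9, 4], 'z': [3, 6]}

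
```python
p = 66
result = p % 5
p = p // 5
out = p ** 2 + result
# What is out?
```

Trace:
`p = 66` → p = 66
`result = p % 5` → result = 1
`p = p // 5` → p = 13
`out = p ** 2 + result` → out = 170
So out = 170

Answer: 170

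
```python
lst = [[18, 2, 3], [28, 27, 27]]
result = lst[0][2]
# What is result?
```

Trace:
`lst = [[18, 2, 3], [28, 27, 27]]` → lst = [[18, 2, 3], [28, 27, 27]]
`result = lst[0][2]` → result = 3
So result = 3

Answer: 3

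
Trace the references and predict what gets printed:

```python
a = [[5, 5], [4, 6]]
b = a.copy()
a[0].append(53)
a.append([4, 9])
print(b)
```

Key concept: shallow copy with nested lists.
Step by step:
`a = [[5, 5], [4, 6]]` → a = [[5, 5], [4, 6]]
`b = a.copy()` → b = [[5, 5], [4, 6]]
`a[0].append(53)` → a = [[5, 5, 53], [4, 6]]; b = [[5, 5, 53], [4, 6]]
`a.append([4, 9])` → a = [[5, 5, 53], [4, 6], [4, 9]]
`print(b)` → prints [[5, 5, 53], [4, 6]]

Answer: [[5, 5, 53], [4, 6]]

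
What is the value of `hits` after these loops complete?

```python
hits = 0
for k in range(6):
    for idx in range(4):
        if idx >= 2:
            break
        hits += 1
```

Inner breaks at 2, outer runs 6 times
`hits` takes the values: 0 → 1 → 2 → 3 → 4 → 5 → 6 → 7 → 8 → 9 → 10 → 11 → 12

Answer: 12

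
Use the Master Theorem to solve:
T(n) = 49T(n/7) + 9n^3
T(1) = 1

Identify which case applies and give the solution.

a=49, b=7, f(n)=9n^3. log_7(49) = 2. Since c=3 > 2 and the regularity condition holds (49(n/7)^3 = (49/7^3)n^3 with 49/7^3 < 1), Case 3 applies: T(n) = Θ(f(n)) = O(n^3).

Answer: O(n^3) - Case 3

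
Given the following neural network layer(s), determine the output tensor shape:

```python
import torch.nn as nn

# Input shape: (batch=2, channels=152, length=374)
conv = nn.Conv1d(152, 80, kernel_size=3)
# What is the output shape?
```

Input: (2, 152, 374) -> Output: (2, 80, 372)

Answer: (2, 80, 372)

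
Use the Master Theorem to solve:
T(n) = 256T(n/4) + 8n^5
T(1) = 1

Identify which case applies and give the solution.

a=256, b=4, f(n)=8n^5. log_4(256) = 4. Since c=5 > 4 and the regularity condition holds (256(n/4)^5 = (256/4^5)n^5 with 256/4^5 < 1), Case 3 applies: T(n) = Θ(f(n)) = O(n^5).

Answer: O(n^5) - Case 3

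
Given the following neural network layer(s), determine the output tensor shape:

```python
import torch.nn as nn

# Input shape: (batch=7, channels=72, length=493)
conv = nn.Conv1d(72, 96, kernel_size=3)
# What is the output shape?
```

Input: (7, 72, 493) -> Output: (7, 96, 491)

Answer: (7, 96, 491)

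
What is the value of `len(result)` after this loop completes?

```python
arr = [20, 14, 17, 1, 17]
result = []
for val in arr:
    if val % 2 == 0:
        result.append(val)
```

Count even numbers in [20, 14, 17, 1, 17]
`result` takes the values: [] → [20] → [20, 14]
So `len(result)` = 2

Answer: 2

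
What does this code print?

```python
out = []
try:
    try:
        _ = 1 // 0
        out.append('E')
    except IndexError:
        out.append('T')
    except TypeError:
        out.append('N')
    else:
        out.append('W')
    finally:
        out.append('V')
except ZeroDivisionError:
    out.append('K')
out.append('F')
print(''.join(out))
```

Execution trace: 'V' (finally) → 'K' (outer except ZeroDivisionError) → 'F' (after the try/except). Output: VKF

Answer: VKF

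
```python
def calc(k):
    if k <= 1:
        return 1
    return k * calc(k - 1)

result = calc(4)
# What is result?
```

calc(4) = 4 * 3 * 2 * 1 = 24

Answer: 24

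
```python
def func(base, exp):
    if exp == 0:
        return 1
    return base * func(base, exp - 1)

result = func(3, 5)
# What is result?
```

func(3, 5) = 3 * 3 * 3 * 3 * 3 = 243

Answer: 243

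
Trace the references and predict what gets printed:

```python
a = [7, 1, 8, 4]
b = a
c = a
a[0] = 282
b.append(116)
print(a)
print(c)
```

Key concept: multiple aliases.
Step by step:
`a = [7, 1, 8, 4]` → a = [7, 1, 8, 4]
`b = a` → b = [7, 1, 8, 4] (same object as a)
`c = a` → c = [7, 1, 8, 4] (same object as a, b)
`a[0] = 282` → a = [282, 1, 8, 4] (same object as b, c); b = [282, 1, 8, 4] (same object as a, c); c = [282, 1, 8, 4] (same object as a, b)
`b.append(116)` → a = [282, 1, 8, 4, 116] (same object as b, c); b = [282, 1, 8, 4, 116] (same object as a, c); c = [282, 1, 8, 4, 116] (same object as a, b)
`print(a)` → prints [282, 1, 8, 4, 116]
`print(c)` → prints [282, 1, 8, 4, 116]

Answer:
[282, 1, 8, 4, 116]
[282, 1, 8, 4, 116]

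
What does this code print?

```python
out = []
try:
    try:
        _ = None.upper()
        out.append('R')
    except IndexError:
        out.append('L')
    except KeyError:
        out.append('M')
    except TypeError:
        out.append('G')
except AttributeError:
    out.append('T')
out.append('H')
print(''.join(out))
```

Execution trace: 'T' (outer except AttributeError) → 'H' (after the try/except). Output: TH

Answer: TH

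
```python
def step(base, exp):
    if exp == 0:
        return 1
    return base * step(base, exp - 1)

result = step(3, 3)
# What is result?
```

step(3, 3) = 3 * 3 * 3 = 27

Answer: 27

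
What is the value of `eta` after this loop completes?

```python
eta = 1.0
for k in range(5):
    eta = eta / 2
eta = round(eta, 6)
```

Halving LR 5 times: 1 / 2^5
`eta` takes the values: 1.0 → 0.5 → 0.25 → 0.125 → 0.0625 → 0.03125

Answer: 0.03125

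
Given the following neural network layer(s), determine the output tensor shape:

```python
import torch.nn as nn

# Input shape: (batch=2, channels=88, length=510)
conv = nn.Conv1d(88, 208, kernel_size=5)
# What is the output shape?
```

Input: (2, 88, 510) -> Output: (2, 208, 506)

Answer: (2, 208, 506)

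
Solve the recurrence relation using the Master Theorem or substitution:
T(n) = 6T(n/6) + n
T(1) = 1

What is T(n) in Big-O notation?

By Master Theorem: a=6, b=6, f(n)=n. Since log_6(6) = 1 and f(n) = Θ(n^1), Case 2 applies. T(n) = O(n log n).

Answer: O(n log n)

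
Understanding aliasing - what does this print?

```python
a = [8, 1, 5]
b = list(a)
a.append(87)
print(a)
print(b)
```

Key concept: list() constructor creates copy.
Step by step:
`a = [8, 1, 5]` → a = [8, 1, 5]
`b = list(a)` → b = [8, 1, 5]
`a.append(87)` → a = [8, 1, 5, 87]
`print(a)` → prints [8, 1, 5, 87]
`print(b)` → prints [8, 1, 5]

Answer:
[8, 1, 5, 87]
[8, 1, 5]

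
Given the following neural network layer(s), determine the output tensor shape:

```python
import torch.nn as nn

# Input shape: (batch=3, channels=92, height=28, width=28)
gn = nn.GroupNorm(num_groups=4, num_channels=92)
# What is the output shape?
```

Input: (3, 92, 28, 28) -> Output: (3, 92, 28, 28)

Answer: (3, 92, 28, 28)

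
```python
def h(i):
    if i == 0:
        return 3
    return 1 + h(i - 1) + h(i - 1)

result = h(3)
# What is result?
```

h(i) = 1 + 2·h(i-1), h(0)=3. Closed form: (3+1)·2^3 - 1 = 31.

Answer: 31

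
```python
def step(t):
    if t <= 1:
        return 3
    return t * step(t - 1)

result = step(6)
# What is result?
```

step(6) = 6 * 5 * 4 * 3 * 2 * 3 = 2160

Answer: 2160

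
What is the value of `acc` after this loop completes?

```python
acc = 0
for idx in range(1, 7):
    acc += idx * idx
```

Sum of squares 1² to 6² = 91
`acc` takes the values: 0 → 1 → 5 → 14 → 30 → 55 → 91

Answer: 91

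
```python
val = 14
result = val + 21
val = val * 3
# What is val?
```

Trace:
`val = 14` → val = 14
`result = val + 21` → result = 35
`val = val * 3` → val = 42
So val = 42

Answer: 42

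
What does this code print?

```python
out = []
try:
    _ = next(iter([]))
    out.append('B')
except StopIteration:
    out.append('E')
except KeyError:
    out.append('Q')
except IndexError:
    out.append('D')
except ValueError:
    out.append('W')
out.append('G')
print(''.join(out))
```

Execution trace: 'E' (except StopIteration) → 'G' (after the try/except). Output: EG

Answer: EG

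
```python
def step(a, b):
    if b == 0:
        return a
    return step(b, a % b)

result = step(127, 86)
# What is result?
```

step(127, 86) -> step(86, 41) -> step(41, 4) -> step(4, 1) -> step(1, 0) -> 1

Answer: 1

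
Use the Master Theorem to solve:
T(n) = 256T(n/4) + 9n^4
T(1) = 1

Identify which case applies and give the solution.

a=256, b=4, f(n)=9n^4. log_4(256) = 4. Since c=4 = 4, Case 2 applies: T(n) = Θ(n^log_b(a) · log n) = O(n^4 log n).

Answer: O(n^4 log n) - Case 2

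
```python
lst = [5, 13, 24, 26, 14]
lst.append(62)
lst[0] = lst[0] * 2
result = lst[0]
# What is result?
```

Trace:
`lst = [5, 13, 24, 26, 14]` → lst = [5, 13, 24, 26, 14]
`lst.append(62)` → lst = [5, 13, 24, 26, 14, 62]
`lst[0] = lst[0] * 2` → lst = [10, 13, 24, 26, 14, 62]
`result = lst[0]` → result = 10
So result = 10

Answer: 10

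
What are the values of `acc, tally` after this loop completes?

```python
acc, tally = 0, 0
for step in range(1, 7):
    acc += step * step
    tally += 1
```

Sum of squares and count
`acc, tally` takes the values: (0, 0) → (1, 0) → (1, 1) → (5, 1) → (5, 2) → (14, 2) → (14, 3) → (30, 3) → (30, 4) → (55, 4) → (55, 5) → (91, 5) → (91, 6)

Answer: 91, 6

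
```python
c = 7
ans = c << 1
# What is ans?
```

Trace:
`c = 7` → c = 7
`ans = c << 1` → ans = 14
So ans = 14

Answer: 14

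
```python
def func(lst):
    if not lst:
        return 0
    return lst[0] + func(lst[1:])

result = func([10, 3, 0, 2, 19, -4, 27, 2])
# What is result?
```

10 + 3 + 0 + 2 + 19 + (-4) + 27 + 2 + 0 = 59

Answer: 59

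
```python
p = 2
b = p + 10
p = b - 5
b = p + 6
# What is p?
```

Trace:
`p = 2` → p = 2
`b = p + 10` → b = 12
`p = b - 5` → p = 7
`b = p + 6` → b = 13
So p = 7

Answer: 7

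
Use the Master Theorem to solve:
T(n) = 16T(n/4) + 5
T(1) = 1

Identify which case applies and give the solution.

a=16, b=4, f(n)=5. log_4(16) = 2. Since c=0 < 2, Case 1 applies: T(n) = Θ(n^log_b(a)) = O(n^2).

Answer: O(n^2) - Case 1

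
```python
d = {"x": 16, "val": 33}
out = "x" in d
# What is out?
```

Trace:
`d = {"x": 16, "val": 33}` → d = {'x': 16, 'val': 33}
`out = "x" in d` → out = True
So out = True

Answer: True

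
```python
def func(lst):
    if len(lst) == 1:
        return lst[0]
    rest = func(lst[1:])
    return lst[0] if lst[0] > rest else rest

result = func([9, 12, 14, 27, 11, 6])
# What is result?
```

Recursive max over [9, 12, 14, 27, 11, 6] = 27

Answer: 27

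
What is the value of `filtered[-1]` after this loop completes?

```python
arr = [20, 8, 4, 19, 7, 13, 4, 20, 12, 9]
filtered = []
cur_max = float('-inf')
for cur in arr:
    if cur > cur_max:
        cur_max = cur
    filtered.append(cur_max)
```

Running max ends at 20
`filtered` takes the values: [] → [20] → [20, 20] → [20, 20, 20] → [20, 20, 20, 20] → [20, 20, 20, 20, 20] → [20, 20, 20, 20, 20, 20] → [20, 20, 20, 20, 20, 20, 20] → [20, 20, 20, 20, 20, 20, 20, 20] → [20, 20, 20, 20, 20, 20, 20, 20, 20] → [20, 20, 20, 20, 20, 20, 20, 20, 20, 20]
So `filtered[-1]` = 20

Answer: 20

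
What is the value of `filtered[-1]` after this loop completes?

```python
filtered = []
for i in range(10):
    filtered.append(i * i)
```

Last element of squares 0 to 9
`filtered` takes the values: [] → [0] → [0, 1] → [0, 1, 4] → [0, 1, 4, 9] → [0, 1, 4, 9, 16] → [0, 1, 4, 9, 16, 25] → [0, 1, 4, 9, 16, 25, 36] → [0, 1, 4, 9, 16, 25, 36, 49] → [0, 1, 4, 9, 16, 25, 36, 49, 64] → [0, 1, 4, 9, 16, 25, 36, 49, 64, 81]
So `filtered[-1]` = 81

Answer: 81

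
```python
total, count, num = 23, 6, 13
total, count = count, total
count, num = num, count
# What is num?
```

Trace:
`total, count, num = 23, 6, 13` → total = 23; count = 6; num = 13
`total, count = count, total` → total = 6; count = 23
`count, num = num, count` → count = 13; num = 23
So num = 23

Answer: 23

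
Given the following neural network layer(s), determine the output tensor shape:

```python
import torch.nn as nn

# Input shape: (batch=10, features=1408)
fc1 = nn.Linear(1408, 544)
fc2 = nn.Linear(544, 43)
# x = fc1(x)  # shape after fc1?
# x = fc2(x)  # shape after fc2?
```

Input: (10, 1408) -> after fc1: (10, 544) -> Output: (10, 43)

Answer: (10, 43)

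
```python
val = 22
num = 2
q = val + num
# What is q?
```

Trace:
`val = 22` → val = 22
`num = 2` → num = 2
`q = val + num` → q = 24
So q = 24

Answer: 24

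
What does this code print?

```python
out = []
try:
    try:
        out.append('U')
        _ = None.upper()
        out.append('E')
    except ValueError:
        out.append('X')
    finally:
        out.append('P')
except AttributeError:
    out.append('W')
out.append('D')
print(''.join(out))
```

Execution trace: 'U' (try body) → 'P' (finally) → 'W' (outer except AttributeError) → 'D' (after the try/except). Output: UPWD

Answer: UPWD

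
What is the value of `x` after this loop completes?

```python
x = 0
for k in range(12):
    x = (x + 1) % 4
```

Increment mod 4, 12 times = 0
`x` takes the values: 0 → 1 → 2 → 3 → 0 → 1 → 2 → 3 → 0 → 1 → 2 → 3 → 0

Answer: 0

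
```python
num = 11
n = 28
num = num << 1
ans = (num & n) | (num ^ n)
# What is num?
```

Trace:
`num = 11` → num = 11
`n = 28` → n = 28
`num = num << 1` → num = 22
`ans = (num & n) | (num ^ n)` → ans = 30
So num = 22

Answer: 22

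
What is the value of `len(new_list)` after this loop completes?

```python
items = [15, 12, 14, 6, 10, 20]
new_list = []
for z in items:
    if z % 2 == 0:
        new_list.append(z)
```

Count even numbers in [15, 12, 14, 6, 10, 20]
`new_list` takes the values: [] → [12] → [12, 14] → [12, 14, 6] → [12, 14, 6, 10] → [12, 14, 6, 10, 20]
So `len(new_list)` = 5

Answer: 5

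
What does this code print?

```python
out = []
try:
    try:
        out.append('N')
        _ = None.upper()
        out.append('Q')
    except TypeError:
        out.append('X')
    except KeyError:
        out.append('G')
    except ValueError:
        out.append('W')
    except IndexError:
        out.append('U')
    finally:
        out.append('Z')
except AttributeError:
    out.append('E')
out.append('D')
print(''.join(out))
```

Execution trace: 'N' (try body) → 'Z' (finally) → 'E' (outer except AttributeError) → 'D' (after the try/except). Output: NZED

Answer: NZED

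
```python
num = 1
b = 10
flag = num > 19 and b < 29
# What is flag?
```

Trace:
`num = 1` → num = 1
`b = 10` → b = 10
`flag = num > 19 and b < 29` → flag = False
So flag = False

Answer: False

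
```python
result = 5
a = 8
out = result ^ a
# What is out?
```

Trace:
`result = 5` → result = 5
`a = 8` → a = 8
`out = result ^ a` → out = 13
So out = 13

Answer: 13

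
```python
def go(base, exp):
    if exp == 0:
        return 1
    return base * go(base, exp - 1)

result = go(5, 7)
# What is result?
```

go(5, 7) = 5 * 5 * 5 * 5 * 5 * 5 * 5 = 78125

Answer: 78125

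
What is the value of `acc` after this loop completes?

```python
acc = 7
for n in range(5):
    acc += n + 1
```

Start at 7, add 1 to 5 = 22
`acc` takes the values: 7 → 8 → 10 → 13 → 17 → 22

Answer: 22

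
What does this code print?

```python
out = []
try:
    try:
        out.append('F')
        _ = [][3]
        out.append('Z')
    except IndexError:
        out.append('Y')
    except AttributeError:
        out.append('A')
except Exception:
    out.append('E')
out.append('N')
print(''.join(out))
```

Execution trace: 'F' (inner try body) → 'Y' (inner except IndexError) → 'N' (after the try/except). Output: FYN

Answer: FYN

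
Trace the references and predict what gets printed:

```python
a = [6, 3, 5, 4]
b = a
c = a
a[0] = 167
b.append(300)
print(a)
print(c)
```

Key concept: multiple aliases.
Step by step:
`a = [6, 3, 5, 4]` → a = [6, 3, 5, 4]
`b = a` → b = [6, 3, 5, 4] (same object as a)
`c = a` → c = [6, 3, 5, 4] (same object as a, b)
`a[0] = 167` → a = [167, 3, 5, 4] (same object as b, c); b = [167, 3, 5, 4] (same object as a, c); c = [167, 3, 5, 4] (same object as a, b)
`b.append(300)` → a = [167, 3, 5, 4, 300] (same object as b, c); b = [167, 3, 5, 4, 300] (same object as a, c); c = [167, 3, 5, 4, 300] (same object as a, b)
`print(a)` → prints [167, 3, 5, 4, 300]
`print(c)` → prints [167, 3, 5, 4, 300]

Answer:
[167, 3, 5, 4, 300]
[167, 3, 5, 4, 300]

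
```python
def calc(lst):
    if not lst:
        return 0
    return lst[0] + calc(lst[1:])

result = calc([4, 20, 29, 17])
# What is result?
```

4 + 20 + 29 + 17 + 0 = 70

Answer: 70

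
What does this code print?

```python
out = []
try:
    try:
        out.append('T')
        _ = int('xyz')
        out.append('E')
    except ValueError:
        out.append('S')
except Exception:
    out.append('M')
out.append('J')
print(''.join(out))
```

Execution trace: 'T' (inner try body) → 'S' (inner except ValueError) → 'J' (after the try/except). Output: TSJ

Answer: TSJ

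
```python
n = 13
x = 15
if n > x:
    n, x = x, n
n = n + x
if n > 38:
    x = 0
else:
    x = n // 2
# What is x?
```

Trace:
`n = 13` → n = 13
`x = 15` → x = 15
`if n > x: ...` → n > x is False → no variable changes
`n = n + x` → n = 28
`if n > 38: ...` → n > 38 is False, take else branch → x = 14
So x = 14

Answer: 14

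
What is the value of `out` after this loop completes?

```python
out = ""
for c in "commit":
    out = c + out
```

Reverse 'commit'
`out` takes the values: "" → "c" → "oc" → "moc" → "mmoc" → "immoc" → "timmoc"

Answer: "timmoc"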